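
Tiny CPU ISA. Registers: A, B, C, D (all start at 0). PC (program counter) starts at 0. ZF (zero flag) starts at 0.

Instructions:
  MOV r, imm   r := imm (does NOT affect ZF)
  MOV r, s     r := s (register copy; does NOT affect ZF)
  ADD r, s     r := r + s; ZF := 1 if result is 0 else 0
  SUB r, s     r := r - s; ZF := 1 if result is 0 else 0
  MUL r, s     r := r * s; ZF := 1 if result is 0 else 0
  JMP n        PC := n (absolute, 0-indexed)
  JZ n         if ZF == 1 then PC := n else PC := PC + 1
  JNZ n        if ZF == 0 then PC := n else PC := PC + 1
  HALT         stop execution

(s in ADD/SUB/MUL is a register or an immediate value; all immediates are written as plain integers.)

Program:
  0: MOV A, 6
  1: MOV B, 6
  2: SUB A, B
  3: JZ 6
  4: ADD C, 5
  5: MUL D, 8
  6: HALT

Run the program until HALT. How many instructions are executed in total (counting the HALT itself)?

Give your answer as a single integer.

Step 1: PC=0 exec 'MOV A, 6'. After: A=6 B=0 C=0 D=0 ZF=0 PC=1
Step 2: PC=1 exec 'MOV B, 6'. After: A=6 B=6 C=0 D=0 ZF=0 PC=2
Step 3: PC=2 exec 'SUB A, B'. After: A=0 B=6 C=0 D=0 ZF=1 PC=3
Step 4: PC=3 exec 'JZ 6'. After: A=0 B=6 C=0 D=0 ZF=1 PC=6
Step 5: PC=6 exec 'HALT'. After: A=0 B=6 C=0 D=0 ZF=1 PC=6 HALTED
Total instructions executed: 5

Answer: 5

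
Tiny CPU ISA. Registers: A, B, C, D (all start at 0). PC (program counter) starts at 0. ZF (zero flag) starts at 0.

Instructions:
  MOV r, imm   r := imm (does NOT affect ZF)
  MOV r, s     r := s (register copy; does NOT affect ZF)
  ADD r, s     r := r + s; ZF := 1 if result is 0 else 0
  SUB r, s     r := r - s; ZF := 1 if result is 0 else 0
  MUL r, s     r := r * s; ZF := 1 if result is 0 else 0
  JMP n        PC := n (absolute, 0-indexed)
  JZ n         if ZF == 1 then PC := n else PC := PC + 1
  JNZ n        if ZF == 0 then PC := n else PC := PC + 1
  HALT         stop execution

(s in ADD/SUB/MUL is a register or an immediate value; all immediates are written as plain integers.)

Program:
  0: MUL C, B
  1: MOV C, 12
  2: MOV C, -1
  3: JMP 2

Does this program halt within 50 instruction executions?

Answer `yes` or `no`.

Step 1: PC=0 exec 'MUL C, B'. After: A=0 B=0 C=0 D=0 ZF=1 PC=1
Step 2: PC=1 exec 'MOV C, 12'. After: A=0 B=0 C=12 D=0 ZF=1 PC=2
Step 3: PC=2 exec 'MOV C, -1'. After: A=0 B=0 C=-1 D=0 ZF=1 PC=3
Step 4: PC=3 exec 'JMP 2'. After: A=0 B=0 C=-1 D=0 ZF=1 PC=2
Step 5: PC=2 exec 'MOV C, -1'. After: A=0 B=0 C=-1 D=0 ZF=1 PC=3
State after step 5 equals state after step 3: the program is in a cycle of length 2 and will never halt.

Answer: no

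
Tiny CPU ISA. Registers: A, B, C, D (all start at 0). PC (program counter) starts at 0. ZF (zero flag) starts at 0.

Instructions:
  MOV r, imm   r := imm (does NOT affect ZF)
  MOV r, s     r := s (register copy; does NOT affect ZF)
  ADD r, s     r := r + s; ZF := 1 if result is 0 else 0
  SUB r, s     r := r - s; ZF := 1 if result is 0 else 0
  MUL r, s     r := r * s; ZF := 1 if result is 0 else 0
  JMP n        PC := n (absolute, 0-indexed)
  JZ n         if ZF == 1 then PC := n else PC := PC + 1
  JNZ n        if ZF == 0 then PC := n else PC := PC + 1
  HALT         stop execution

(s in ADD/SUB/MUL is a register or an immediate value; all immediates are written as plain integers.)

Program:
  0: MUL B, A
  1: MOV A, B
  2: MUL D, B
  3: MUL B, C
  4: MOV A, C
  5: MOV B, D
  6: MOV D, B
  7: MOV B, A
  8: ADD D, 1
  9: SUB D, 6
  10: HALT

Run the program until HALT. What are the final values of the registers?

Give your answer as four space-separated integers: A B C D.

Step 1: PC=0 exec 'MUL B, A'. After: A=0 B=0 C=0 D=0 ZF=1 PC=1
Step 2: PC=1 exec 'MOV A, B'. After: A=0 B=0 C=0 D=0 ZF=1 PC=2
Step 3: PC=2 exec 'MUL D, B'. After: A=0 B=0 C=0 D=0 ZF=1 PC=3
Step 4: PC=3 exec 'MUL B, C'. After: A=0 B=0 C=0 D=0 ZF=1 PC=4
Step 5: PC=4 exec 'MOV A, C'. After: A=0 B=0 C=0 D=0 ZF=1 PC=5
Step 6: PC=5 exec 'MOV B, D'. After: A=0 B=0 C=0 D=0 ZF=1 PC=6
Step 7: PC=6 exec 'MOV D, B'. After: A=0 B=0 C=0 D=0 ZF=1 PC=7
Step 8: PC=7 exec 'MOV B, A'. After: A=0 B=0 C=0 D=0 ZF=1 PC=8
Step 9: PC=8 exec 'ADD D, 1'. After: A=0 B=0 C=0 D=1 ZF=0 PC=9
Step 10: PC=9 exec 'SUB D, 6'. After: A=0 B=0 C=0 D=-5 ZF=0 PC=10
Step 11: PC=10 exec 'HALT'. After: A=0 B=0 C=0 D=-5 ZF=0 PC=10 HALTED

Answer: 0 0 0 -5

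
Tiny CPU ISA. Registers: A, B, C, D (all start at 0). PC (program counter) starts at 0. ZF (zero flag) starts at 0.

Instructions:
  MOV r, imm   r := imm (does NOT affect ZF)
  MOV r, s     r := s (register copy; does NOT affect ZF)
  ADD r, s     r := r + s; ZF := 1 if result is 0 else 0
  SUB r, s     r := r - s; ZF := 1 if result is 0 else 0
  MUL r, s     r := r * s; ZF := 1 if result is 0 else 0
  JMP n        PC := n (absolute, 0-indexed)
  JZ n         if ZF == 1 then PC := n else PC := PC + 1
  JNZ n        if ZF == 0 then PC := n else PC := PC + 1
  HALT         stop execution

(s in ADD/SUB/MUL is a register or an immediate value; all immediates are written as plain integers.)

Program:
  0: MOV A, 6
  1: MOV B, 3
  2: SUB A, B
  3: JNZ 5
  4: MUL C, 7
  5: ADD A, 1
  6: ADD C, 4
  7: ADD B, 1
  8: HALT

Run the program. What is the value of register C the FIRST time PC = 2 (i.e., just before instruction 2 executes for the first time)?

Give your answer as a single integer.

Step 1: PC=0 exec 'MOV A, 6'. After: A=6 B=0 C=0 D=0 ZF=0 PC=1
Step 2: PC=1 exec 'MOV B, 3'. After: A=6 B=3 C=0 D=0 ZF=0 PC=2
First time PC=2: C=0

0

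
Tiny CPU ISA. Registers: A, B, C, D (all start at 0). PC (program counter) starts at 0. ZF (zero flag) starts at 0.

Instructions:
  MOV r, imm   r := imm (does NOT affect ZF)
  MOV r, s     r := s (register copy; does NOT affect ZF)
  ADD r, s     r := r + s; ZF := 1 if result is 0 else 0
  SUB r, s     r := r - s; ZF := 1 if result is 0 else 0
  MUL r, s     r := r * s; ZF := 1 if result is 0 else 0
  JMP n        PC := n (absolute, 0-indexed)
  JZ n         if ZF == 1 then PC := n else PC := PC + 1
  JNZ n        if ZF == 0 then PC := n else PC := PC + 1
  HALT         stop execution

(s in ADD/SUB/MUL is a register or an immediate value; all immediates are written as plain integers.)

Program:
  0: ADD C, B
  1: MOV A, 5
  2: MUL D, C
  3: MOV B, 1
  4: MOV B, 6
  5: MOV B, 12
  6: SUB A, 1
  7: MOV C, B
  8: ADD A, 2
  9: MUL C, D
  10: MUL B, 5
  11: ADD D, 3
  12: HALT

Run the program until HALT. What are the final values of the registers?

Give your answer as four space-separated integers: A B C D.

Answer: 6 60 0 3

Derivation:
Step 1: PC=0 exec 'ADD C, B'. After: A=0 B=0 C=0 D=0 ZF=1 PC=1
Step 2: PC=1 exec 'MOV A, 5'. After: A=5 B=0 C=0 D=0 ZF=1 PC=2
Step 3: PC=2 exec 'MUL D, C'. After: A=5 B=0 C=0 D=0 ZF=1 PC=3
Step 4: PC=3 exec 'MOV B, 1'. After: A=5 B=1 C=0 D=0 ZF=1 PC=4
Step 5: PC=4 exec 'MOV B, 6'. After: A=5 B=6 C=0 D=0 ZF=1 PC=5
Step 6: PC=5 exec 'MOV B, 12'. After: A=5 B=12 C=0 D=0 ZF=1 PC=6
Step 7: PC=6 exec 'SUB A, 1'. After: A=4 B=12 C=0 D=0 ZF=0 PC=7
Step 8: PC=7 exec 'MOV C, B'. After: A=4 B=12 C=12 D=0 ZF=0 PC=8
Step 9: PC=8 exec 'ADD A, 2'. After: A=6 B=12 C=12 D=0 ZF=0 PC=9
Step 10: PC=9 exec 'MUL C, D'. After: A=6 B=12 C=0 D=0 ZF=1 PC=10
Step 11: PC=10 exec 'MUL B, 5'. After: A=6 B=60 C=0 D=0 ZF=0 PC=11
Step 12: PC=11 exec 'ADD D, 3'. After: A=6 B=60 C=0 D=3 ZF=0 PC=12
Step 13: PC=12 exec 'HALT'. After: A=6 B=60 C=0 D=3 ZF=0 PC=12 HALTED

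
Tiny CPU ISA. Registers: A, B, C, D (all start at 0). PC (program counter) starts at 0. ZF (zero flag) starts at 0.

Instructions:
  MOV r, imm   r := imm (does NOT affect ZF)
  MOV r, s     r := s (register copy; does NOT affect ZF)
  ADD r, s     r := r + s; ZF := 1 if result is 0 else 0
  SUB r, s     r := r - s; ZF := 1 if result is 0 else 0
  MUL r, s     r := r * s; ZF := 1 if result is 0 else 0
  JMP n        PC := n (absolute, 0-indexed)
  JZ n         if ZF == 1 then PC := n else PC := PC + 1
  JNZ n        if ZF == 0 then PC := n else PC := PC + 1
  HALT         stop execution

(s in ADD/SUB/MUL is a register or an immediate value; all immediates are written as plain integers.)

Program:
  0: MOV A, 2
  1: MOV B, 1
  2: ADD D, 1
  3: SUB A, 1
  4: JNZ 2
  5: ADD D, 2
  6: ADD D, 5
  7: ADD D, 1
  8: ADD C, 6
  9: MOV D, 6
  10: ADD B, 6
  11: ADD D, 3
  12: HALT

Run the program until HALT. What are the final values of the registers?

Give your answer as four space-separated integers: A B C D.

Step 1: PC=0 exec 'MOV A, 2'. After: A=2 B=0 C=0 D=0 ZF=0 PC=1
Step 2: PC=1 exec 'MOV B, 1'. After: A=2 B=1 C=0 D=0 ZF=0 PC=2
Step 3: PC=2 exec 'ADD D, 1'. After: A=2 B=1 C=0 D=1 ZF=0 PC=3
Step 4: PC=3 exec 'SUB A, 1'. After: A=1 B=1 C=0 D=1 ZF=0 PC=4
Step 5: PC=4 exec 'JNZ 2'. After: A=1 B=1 C=0 D=1 ZF=0 PC=2
Step 6: PC=2 exec 'ADD D, 1'. After: A=1 B=1 C=0 D=2 ZF=0 PC=3
Step 7: PC=3 exec 'SUB A, 1'. After: A=0 B=1 C=0 D=2 ZF=1 PC=4
Step 8: PC=4 exec 'JNZ 2'. After: A=0 B=1 C=0 D=2 ZF=1 PC=5
Step 9: PC=5 exec 'ADD D, 2'. After: A=0 B=1 C=0 D=4 ZF=0 PC=6
Step 10: PC=6 exec 'ADD D, 5'. After: A=0 B=1 C=0 D=9 ZF=0 PC=7
Step 11: PC=7 exec 'ADD D, 1'. After: A=0 B=1 C=0 D=10 ZF=0 PC=8
Step 12: PC=8 exec 'ADD C, 6'. After: A=0 B=1 C=6 D=10 ZF=0 PC=9
Step 13: PC=9 exec 'MOV D, 6'. After: A=0 B=1 C=6 D=6 ZF=0 PC=10
Step 14: PC=10 exec 'ADD B, 6'. After: A=0 B=7 C=6 D=6 ZF=0 PC=11
Step 15: PC=11 exec 'ADD D, 3'. After: A=0 B=7 C=6 D=9 ZF=0 PC=12
Step 16: PC=12 exec 'HALT'. After: A=0 B=7 C=6 D=9 ZF=0 PC=12 HALTED

Answer: 0 7 6 9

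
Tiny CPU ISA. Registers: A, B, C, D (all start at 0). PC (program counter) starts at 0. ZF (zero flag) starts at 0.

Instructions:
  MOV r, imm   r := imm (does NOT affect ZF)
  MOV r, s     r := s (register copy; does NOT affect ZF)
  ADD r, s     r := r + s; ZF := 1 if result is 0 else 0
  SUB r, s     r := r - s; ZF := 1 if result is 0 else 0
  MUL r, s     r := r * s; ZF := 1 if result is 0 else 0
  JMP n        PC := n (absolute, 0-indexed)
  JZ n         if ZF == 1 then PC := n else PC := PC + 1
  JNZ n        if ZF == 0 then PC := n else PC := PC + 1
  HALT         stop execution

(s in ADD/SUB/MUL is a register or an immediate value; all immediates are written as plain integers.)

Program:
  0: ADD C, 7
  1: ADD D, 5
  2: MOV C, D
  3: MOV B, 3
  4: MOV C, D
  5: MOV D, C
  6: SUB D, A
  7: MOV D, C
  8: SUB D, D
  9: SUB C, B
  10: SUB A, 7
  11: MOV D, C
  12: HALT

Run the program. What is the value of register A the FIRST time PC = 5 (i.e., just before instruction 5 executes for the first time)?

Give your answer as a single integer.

Step 1: PC=0 exec 'ADD C, 7'. After: A=0 B=0 C=7 D=0 ZF=0 PC=1
Step 2: PC=1 exec 'ADD D, 5'. After: A=0 B=0 C=7 D=5 ZF=0 PC=2
Step 3: PC=2 exec 'MOV C, D'. After: A=0 B=0 C=5 D=5 ZF=0 PC=3
Step 4: PC=3 exec 'MOV B, 3'. After: A=0 B=3 C=5 D=5 ZF=0 PC=4
Step 5: PC=4 exec 'MOV C, D'. After: A=0 B=3 C=5 D=5 ZF=0 PC=5
First time PC=5: A=0

0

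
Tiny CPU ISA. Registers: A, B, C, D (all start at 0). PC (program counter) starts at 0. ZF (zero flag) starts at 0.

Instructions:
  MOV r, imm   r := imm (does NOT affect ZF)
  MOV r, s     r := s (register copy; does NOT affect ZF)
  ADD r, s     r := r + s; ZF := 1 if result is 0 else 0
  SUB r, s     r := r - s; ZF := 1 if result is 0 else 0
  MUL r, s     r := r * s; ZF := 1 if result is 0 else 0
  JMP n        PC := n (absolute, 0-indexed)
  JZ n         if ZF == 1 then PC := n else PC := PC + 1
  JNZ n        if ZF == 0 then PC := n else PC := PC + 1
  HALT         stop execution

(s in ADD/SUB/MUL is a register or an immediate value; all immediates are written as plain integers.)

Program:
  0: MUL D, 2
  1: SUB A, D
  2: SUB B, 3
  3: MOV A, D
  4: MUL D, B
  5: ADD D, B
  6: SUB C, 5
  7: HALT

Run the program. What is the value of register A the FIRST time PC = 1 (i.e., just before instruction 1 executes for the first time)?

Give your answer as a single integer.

Step 1: PC=0 exec 'MUL D, 2'. After: A=0 B=0 C=0 D=0 ZF=1 PC=1
First time PC=1: A=0

0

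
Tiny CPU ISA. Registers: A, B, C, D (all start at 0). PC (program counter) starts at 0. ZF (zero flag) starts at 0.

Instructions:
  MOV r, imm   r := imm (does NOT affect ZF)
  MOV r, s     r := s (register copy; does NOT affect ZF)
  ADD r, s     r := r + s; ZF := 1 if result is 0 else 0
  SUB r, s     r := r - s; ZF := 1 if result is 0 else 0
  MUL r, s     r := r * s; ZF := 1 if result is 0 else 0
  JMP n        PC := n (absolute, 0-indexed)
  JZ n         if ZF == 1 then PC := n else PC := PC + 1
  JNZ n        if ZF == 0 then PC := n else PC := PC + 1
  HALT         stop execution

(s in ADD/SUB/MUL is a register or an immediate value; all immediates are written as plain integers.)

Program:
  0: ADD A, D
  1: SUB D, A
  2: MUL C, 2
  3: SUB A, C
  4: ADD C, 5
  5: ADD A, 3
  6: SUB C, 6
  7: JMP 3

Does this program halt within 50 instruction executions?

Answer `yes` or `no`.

Step 1: PC=0 exec 'ADD A, D'. After: A=0 B=0 C=0 D=0 ZF=1 PC=1
Step 2: PC=1 exec 'SUB D, A'. After: A=0 B=0 C=0 D=0 ZF=1 PC=2
Step 3: PC=2 exec 'MUL C, 2'. After: A=0 B=0 C=0 D=0 ZF=1 PC=3
Step 4: PC=3 exec 'SUB A, C'. After: A=0 B=0 C=0 D=0 ZF=1 PC=4
Step 5: PC=4 exec 'ADD C, 5'. After: A=0 B=0 C=5 D=0 ZF=0 PC=5
Step 6: PC=5 exec 'ADD A, 3'. After: A=3 B=0 C=5 D=0 ZF=0 PC=6
Step 7: PC=6 exec 'SUB C, 6'. After: A=3 B=0 C=-1 D=0 ZF=0 PC=7
Step 8: PC=7 exec 'JMP 3'. After: A=3 B=0 C=-1 D=0 ZF=0 PC=3
Step 9: PC=3 exec 'SUB A, C'. After: A=4 B=0 C=-1 D=0 ZF=0 PC=4
Step 10: PC=4 exec 'ADD C, 5'. After: A=4 B=0 C=4 D=0 ZF=0 PC=5
Step 11: PC=5 exec 'ADD A, 3'. After: A=7 B=0 C=4 D=0 ZF=0 PC=6
Step 12: PC=6 exec 'SUB C, 6'. After: A=7 B=0 C=-2 D=0 ZF=0 PC=7
Step 13: PC=7 exec 'JMP 3'. After: A=7 B=0 C=-2 D=0 ZF=0 PC=3
Step 14: PC=3 exec 'SUB A, C'. After: A=9 B=0 C=-2 D=0 ZF=0 PC=4
Step 15: PC=4 exec 'ADD C, 5'. After: A=9 B=0 C=3 D=0 ZF=0 PC=5
After 50 steps: not halted. PC revisits the same instructions with no path to HALT; will never halt.

Answer: no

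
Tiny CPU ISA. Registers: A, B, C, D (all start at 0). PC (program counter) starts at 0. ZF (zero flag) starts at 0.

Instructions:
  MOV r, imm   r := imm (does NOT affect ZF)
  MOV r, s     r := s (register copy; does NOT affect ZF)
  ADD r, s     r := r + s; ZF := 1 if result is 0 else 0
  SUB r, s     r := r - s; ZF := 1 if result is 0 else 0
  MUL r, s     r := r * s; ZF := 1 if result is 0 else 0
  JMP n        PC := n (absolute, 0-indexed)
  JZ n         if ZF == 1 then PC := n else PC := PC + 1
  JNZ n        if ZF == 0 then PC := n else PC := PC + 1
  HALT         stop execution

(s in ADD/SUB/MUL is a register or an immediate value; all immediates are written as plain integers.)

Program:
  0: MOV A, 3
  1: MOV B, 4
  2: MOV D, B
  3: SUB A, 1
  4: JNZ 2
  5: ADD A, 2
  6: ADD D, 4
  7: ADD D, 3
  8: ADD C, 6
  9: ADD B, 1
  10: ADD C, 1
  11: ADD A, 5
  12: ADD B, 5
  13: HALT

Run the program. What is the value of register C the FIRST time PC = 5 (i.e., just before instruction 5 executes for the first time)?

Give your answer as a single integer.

Step 1: PC=0 exec 'MOV A, 3'. After: A=3 B=0 C=0 D=0 ZF=0 PC=1
Step 2: PC=1 exec 'MOV B, 4'. After: A=3 B=4 C=0 D=0 ZF=0 PC=2
Step 3: PC=2 exec 'MOV D, B'. After: A=3 B=4 C=0 D=4 ZF=0 PC=3
Step 4: PC=3 exec 'SUB A, 1'. After: A=2 B=4 C=0 D=4 ZF=0 PC=4
Step 5: PC=4 exec 'JNZ 2'. After: A=2 B=4 C=0 D=4 ZF=0 PC=2
Step 6: PC=2 exec 'MOV D, B'. After: A=2 B=4 C=0 D=4 ZF=0 PC=3
Step 7: PC=3 exec 'SUB A, 1'. After: A=1 B=4 C=0 D=4 ZF=0 PC=4
Step 8: PC=4 exec 'JNZ 2'. After: A=1 B=4 C=0 D=4 ZF=0 PC=2
Step 9: PC=2 exec 'MOV D, B'. After: A=1 B=4 C=0 D=4 ZF=0 PC=3
Step 10: PC=3 exec 'SUB A, 1'. After: A=0 B=4 C=0 D=4 ZF=1 PC=4
Step 11: PC=4 exec 'JNZ 2'. After: A=0 B=4 C=0 D=4 ZF=1 PC=5
First time PC=5: C=0

0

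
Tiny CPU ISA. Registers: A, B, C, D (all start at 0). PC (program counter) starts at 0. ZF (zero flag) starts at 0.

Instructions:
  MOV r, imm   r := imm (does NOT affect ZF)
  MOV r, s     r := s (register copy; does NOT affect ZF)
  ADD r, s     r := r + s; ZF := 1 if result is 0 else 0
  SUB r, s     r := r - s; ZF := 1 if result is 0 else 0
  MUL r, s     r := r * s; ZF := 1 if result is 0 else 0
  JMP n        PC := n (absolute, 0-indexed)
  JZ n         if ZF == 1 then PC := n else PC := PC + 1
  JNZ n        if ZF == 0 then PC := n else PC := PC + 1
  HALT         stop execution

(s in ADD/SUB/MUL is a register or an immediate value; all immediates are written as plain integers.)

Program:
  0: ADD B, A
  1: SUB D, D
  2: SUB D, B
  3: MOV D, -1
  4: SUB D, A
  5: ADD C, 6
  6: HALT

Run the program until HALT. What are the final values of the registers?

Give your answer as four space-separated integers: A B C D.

Step 1: PC=0 exec 'ADD B, A'. After: A=0 B=0 C=0 D=0 ZF=1 PC=1
Step 2: PC=1 exec 'SUB D, D'. After: A=0 B=0 C=0 D=0 ZF=1 PC=2
Step 3: PC=2 exec 'SUB D, B'. After: A=0 B=0 C=0 D=0 ZF=1 PC=3
Step 4: PC=3 exec 'MOV D, -1'. After: A=0 B=0 C=0 D=-1 ZF=1 PC=4
Step 5: PC=4 exec 'SUB D, A'. After: A=0 B=0 C=0 D=-1 ZF=0 PC=5
Step 6: PC=5 exec 'ADD C, 6'. After: A=0 B=0 C=6 D=-1 ZF=0 PC=6
Step 7: PC=6 exec 'HALT'. After: A=0 B=0 C=6 D=-1 ZF=0 PC=6 HALTED

Answer: 0 0 6 -1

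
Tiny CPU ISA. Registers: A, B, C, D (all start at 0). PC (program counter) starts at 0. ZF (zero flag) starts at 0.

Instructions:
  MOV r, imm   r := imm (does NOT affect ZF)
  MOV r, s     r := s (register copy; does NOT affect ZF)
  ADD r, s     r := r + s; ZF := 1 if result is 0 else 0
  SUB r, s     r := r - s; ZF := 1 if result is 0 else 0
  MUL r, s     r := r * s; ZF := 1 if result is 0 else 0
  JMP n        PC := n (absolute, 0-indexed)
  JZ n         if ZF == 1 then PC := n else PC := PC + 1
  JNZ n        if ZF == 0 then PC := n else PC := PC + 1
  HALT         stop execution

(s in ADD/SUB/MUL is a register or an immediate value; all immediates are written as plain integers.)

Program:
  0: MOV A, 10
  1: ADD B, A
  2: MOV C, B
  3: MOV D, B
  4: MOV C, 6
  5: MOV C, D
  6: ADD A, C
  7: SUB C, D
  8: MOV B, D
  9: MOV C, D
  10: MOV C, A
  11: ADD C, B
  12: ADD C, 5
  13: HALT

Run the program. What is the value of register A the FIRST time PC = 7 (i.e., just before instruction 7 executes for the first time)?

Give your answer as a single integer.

Step 1: PC=0 exec 'MOV A, 10'. After: A=10 B=0 C=0 D=0 ZF=0 PC=1
Step 2: PC=1 exec 'ADD B, A'. After: A=10 B=10 C=0 D=0 ZF=0 PC=2
Step 3: PC=2 exec 'MOV C, B'. After: A=10 B=10 C=10 D=0 ZF=0 PC=3
Step 4: PC=3 exec 'MOV D, B'. After: A=10 B=10 C=10 D=10 ZF=0 PC=4
Step 5: PC=4 exec 'MOV C, 6'. After: A=10 B=10 C=6 D=10 ZF=0 PC=5
Step 6: PC=5 exec 'MOV C, D'. After: A=10 B=10 C=10 D=10 ZF=0 PC=6
Step 7: PC=6 exec 'ADD A, C'. After: A=20 B=10 C=10 D=10 ZF=0 PC=7
First time PC=7: A=20

20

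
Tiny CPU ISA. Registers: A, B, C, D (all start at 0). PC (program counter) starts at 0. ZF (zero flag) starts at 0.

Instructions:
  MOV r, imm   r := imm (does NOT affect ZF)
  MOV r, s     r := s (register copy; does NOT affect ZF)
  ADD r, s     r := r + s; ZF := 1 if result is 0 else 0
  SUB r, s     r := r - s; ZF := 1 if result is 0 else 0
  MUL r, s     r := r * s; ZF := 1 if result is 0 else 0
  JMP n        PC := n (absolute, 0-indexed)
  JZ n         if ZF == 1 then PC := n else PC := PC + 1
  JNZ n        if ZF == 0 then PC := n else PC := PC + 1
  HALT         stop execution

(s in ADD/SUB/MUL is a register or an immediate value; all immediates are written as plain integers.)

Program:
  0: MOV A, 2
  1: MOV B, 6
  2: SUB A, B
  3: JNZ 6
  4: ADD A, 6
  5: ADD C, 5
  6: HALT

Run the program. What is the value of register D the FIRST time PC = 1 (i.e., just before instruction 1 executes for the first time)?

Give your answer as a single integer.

Step 1: PC=0 exec 'MOV A, 2'. After: A=2 B=0 C=0 D=0 ZF=0 PC=1
First time PC=1: D=0

0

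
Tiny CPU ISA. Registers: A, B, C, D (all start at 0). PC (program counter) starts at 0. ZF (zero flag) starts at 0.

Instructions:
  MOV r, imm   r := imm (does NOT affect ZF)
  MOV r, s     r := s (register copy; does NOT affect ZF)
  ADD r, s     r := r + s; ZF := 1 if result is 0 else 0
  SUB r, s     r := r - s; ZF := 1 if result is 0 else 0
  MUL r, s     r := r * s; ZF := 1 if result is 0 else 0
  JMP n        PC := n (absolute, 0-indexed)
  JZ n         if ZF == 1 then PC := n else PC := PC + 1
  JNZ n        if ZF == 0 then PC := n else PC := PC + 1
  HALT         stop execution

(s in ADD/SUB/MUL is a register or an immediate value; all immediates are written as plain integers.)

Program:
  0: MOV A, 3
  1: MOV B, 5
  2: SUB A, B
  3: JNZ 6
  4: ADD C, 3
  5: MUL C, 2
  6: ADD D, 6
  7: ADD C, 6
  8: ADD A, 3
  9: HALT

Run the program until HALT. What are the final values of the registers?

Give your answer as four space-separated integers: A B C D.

Step 1: PC=0 exec 'MOV A, 3'. After: A=3 B=0 C=0 D=0 ZF=0 PC=1
Step 2: PC=1 exec 'MOV B, 5'. After: A=3 B=5 C=0 D=0 ZF=0 PC=2
Step 3: PC=2 exec 'SUB A, B'. After: A=-2 B=5 C=0 D=0 ZF=0 PC=3
Step 4: PC=3 exec 'JNZ 6'. After: A=-2 B=5 C=0 D=0 ZF=0 PC=6
Step 5: PC=6 exec 'ADD D, 6'. After: A=-2 B=5 C=0 D=6 ZF=0 PC=7
Step 6: PC=7 exec 'ADD C, 6'. After: A=-2 B=5 C=6 D=6 ZF=0 PC=8
Step 7: PC=8 exec 'ADD A, 3'. After: A=1 B=5 C=6 D=6 ZF=0 PC=9
Step 8: PC=9 exec 'HALT'. After: A=1 B=5 C=6 D=6 ZF=0 PC=9 HALTED

Answer: 1 5 6 6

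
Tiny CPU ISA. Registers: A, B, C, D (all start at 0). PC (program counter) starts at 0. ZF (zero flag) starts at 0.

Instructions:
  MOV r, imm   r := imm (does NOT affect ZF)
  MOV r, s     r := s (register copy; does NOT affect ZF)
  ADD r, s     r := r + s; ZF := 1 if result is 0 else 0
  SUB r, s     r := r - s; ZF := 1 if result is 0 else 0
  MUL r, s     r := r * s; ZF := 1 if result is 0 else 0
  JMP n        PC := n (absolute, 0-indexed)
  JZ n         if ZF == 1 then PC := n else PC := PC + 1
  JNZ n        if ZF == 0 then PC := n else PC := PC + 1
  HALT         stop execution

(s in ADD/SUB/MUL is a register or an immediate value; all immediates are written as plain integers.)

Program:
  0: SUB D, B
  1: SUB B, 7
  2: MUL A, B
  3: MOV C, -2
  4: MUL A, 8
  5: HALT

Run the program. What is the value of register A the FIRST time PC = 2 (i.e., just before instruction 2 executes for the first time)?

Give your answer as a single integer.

Step 1: PC=0 exec 'SUB D, B'. After: A=0 B=0 C=0 D=0 ZF=1 PC=1
Step 2: PC=1 exec 'SUB B, 7'. After: A=0 B=-7 C=0 D=0 ZF=0 PC=2
First time PC=2: A=0

0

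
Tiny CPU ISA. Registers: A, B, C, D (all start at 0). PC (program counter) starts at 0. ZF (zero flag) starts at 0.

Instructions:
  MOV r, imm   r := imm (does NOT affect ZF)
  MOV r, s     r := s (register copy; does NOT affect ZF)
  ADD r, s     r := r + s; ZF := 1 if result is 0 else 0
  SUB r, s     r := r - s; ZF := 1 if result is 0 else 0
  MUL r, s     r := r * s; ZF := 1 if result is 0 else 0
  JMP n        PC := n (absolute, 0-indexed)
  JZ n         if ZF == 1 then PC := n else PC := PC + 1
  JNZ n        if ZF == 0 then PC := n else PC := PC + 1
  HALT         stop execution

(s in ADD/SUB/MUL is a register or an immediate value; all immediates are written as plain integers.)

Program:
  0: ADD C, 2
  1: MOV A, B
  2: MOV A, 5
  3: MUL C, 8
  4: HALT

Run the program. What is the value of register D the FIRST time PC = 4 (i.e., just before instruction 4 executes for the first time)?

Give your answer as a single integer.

Step 1: PC=0 exec 'ADD C, 2'. After: A=0 B=0 C=2 D=0 ZF=0 PC=1
Step 2: PC=1 exec 'MOV A, B'. After: A=0 B=0 C=2 D=0 ZF=0 PC=2
Step 3: PC=2 exec 'MOV A, 5'. After: A=5 B=0 C=2 D=0 ZF=0 PC=3
Step 4: PC=3 exec 'MUL C, 8'. After: A=5 B=0 C=16 D=0 ZF=0 PC=4
First time PC=4: D=0

0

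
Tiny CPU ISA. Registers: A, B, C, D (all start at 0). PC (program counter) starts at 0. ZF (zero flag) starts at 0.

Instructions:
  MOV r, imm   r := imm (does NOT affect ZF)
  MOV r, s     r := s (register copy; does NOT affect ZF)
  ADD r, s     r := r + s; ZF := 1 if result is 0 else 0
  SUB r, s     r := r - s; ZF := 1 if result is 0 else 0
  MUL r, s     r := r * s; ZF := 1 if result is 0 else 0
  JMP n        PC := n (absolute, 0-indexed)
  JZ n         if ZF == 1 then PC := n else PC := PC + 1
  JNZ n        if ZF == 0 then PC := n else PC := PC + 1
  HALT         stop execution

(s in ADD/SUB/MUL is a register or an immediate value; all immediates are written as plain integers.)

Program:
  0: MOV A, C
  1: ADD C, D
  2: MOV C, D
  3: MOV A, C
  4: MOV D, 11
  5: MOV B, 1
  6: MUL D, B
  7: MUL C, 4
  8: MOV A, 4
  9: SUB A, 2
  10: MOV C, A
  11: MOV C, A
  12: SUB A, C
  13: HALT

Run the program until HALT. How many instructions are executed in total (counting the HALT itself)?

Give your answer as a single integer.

Answer: 14

Derivation:
Step 1: PC=0 exec 'MOV A, C'. After: A=0 B=0 C=0 D=0 ZF=0 PC=1
Step 2: PC=1 exec 'ADD C, D'. After: A=0 B=0 C=0 D=0 ZF=1 PC=2
Step 3: PC=2 exec 'MOV C, D'. After: A=0 B=0 C=0 D=0 ZF=1 PC=3
Step 4: PC=3 exec 'MOV A, C'. After: A=0 B=0 C=0 D=0 ZF=1 PC=4
Step 5: PC=4 exec 'MOV D, 11'. After: A=0 B=0 C=0 D=11 ZF=1 PC=5
Step 6: PC=5 exec 'MOV B, 1'. After: A=0 B=1 C=0 D=11 ZF=1 PC=6
Step 7: PC=6 exec 'MUL D, B'. After: A=0 B=1 C=0 D=11 ZF=0 PC=7
Step 8: PC=7 exec 'MUL C, 4'. After: A=0 B=1 C=0 D=11 ZF=1 PC=8
Step 9: PC=8 exec 'MOV A, 4'. After: A=4 B=1 C=0 D=11 ZF=1 PC=9
Step 10: PC=9 exec 'SUB A, 2'. After: A=2 B=1 C=0 D=11 ZF=0 PC=10
Step 11: PC=10 exec 'MOV C, A'. After: A=2 B=1 C=2 D=11 ZF=0 PC=11
Step 12: PC=11 exec 'MOV C, A'. After: A=2 B=1 C=2 D=11 ZF=0 PC=12
Step 13: PC=12 exec 'SUB A, C'. After: A=0 B=1 C=2 D=11 ZF=1 PC=13
Step 14: PC=13 exec 'HALT'. After: A=0 B=1 C=2 D=11 ZF=1 PC=13 HALTED
Total instructions executed: 14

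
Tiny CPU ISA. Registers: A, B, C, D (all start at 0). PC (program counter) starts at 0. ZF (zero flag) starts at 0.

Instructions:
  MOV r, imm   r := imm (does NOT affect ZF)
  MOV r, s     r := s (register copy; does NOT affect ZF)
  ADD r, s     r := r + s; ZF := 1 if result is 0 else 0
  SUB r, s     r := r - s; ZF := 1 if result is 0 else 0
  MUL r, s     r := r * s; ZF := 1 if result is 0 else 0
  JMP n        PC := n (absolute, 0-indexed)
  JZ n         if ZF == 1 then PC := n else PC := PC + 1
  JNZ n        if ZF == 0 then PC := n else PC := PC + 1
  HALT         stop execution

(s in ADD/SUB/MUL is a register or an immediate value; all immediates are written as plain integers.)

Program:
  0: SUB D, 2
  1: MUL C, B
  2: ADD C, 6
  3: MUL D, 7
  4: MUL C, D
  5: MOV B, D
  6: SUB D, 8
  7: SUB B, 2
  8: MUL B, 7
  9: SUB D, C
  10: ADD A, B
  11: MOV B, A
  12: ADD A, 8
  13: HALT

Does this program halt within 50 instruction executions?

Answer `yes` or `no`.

Step 1: PC=0 exec 'SUB D, 2'. After: A=0 B=0 C=0 D=-2 ZF=0 PC=1
Step 2: PC=1 exec 'MUL C, B'. After: A=0 B=0 C=0 D=-2 ZF=1 PC=2
Step 3: PC=2 exec 'ADD C, 6'. After: A=0 B=0 C=6 D=-2 ZF=0 PC=3
Step 4: PC=3 exec 'MUL D, 7'. After: A=0 B=0 C=6 D=-14 ZF=0 PC=4
Step 5: PC=4 exec 'MUL C, D'. After: A=0 B=0 C=-84 D=-14 ZF=0 PC=5
Step 6: PC=5 exec 'MOV B, D'. After: A=0 B=-14 C=-84 D=-14 ZF=0 PC=6
Step 7: PC=6 exec 'SUB D, 8'. After: A=0 B=-14 C=-84 D=-22 ZF=0 PC=7
Step 8: PC=7 exec 'SUB B, 2'. After: A=0 B=-16 C=-84 D=-22 ZF=0 PC=8
Step 9: PC=8 exec 'MUL B, 7'. After: A=0 B=-112 C=-84 D=-22 ZF=0 PC=9
Step 10: PC=9 exec 'SUB D, C'. After: A=0 B=-112 C=-84 D=62 ZF=0 PC=10
Step 11: PC=10 exec 'ADD A, B'. After: A=-112 B=-112 C=-84 D=62 ZF=0 PC=11
Step 12: PC=11 exec 'MOV B, A'. After: A=-112 B=-112 C=-84 D=62 ZF=0 PC=12
Step 13: PC=12 exec 'ADD A, 8'. After: A=-104 B=-112 C=-84 D=62 ZF=0 PC=13
Step 14: PC=13 exec 'HALT'. After: A=-104 B=-112 C=-84 D=62 ZF=0 PC=13 HALTED

Answer: yes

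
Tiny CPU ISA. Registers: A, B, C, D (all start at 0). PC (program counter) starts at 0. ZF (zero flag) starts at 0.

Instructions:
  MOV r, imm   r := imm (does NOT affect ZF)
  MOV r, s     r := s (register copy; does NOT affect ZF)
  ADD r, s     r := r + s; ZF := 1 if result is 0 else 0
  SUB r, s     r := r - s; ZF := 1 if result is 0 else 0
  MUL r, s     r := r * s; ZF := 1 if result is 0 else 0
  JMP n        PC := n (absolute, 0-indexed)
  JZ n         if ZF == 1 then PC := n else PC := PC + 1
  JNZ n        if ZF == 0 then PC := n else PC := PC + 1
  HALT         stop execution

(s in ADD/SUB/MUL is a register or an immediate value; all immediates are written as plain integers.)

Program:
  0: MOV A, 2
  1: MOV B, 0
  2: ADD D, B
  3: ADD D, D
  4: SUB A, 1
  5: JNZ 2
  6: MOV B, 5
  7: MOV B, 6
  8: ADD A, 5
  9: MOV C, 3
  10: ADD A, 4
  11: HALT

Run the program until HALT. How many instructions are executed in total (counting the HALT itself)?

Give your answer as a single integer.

Step 1: PC=0 exec 'MOV A, 2'. After: A=2 B=0 C=0 D=0 ZF=0 PC=1
Step 2: PC=1 exec 'MOV B, 0'. After: A=2 B=0 C=0 D=0 ZF=0 PC=2
Step 3: PC=2 exec 'ADD D, B'. After: A=2 B=0 C=0 D=0 ZF=1 PC=3
Step 4: PC=3 exec 'ADD D, D'. After: A=2 B=0 C=0 D=0 ZF=1 PC=4
Step 5: PC=4 exec 'SUB A, 1'. After: A=1 B=0 C=0 D=0 ZF=0 PC=5
Step 6: PC=5 exec 'JNZ 2'. After: A=1 B=0 C=0 D=0 ZF=0 PC=2
Step 7: PC=2 exec 'ADD D, B'. After: A=1 B=0 C=0 D=0 ZF=1 PC=3
Step 8: PC=3 exec 'ADD D, D'. After: A=1 B=0 C=0 D=0 ZF=1 PC=4
Step 9: PC=4 exec 'SUB A, 1'. After: A=0 B=0 C=0 D=0 ZF=1 PC=5
Step 10: PC=5 exec 'JNZ 2'. After: A=0 B=0 C=0 D=0 ZF=1 PC=6
Step 11: PC=6 exec 'MOV B, 5'. After: A=0 B=5 C=0 D=0 ZF=1 PC=7
Step 12: PC=7 exec 'MOV B, 6'. After: A=0 B=6 C=0 D=0 ZF=1 PC=8
Step 13: PC=8 exec 'ADD A, 5'. After: A=5 B=6 C=0 D=0 ZF=0 PC=9
Step 14: PC=9 exec 'MOV C, 3'. After: A=5 B=6 C=3 D=0 ZF=0 PC=10
Step 15: PC=10 exec 'ADD A, 4'. After: A=9 B=6 C=3 D=0 ZF=0 PC=11
Step 16: PC=11 exec 'HALT'. After: A=9 B=6 C=3 D=0 ZF=0 PC=11 HALTED
Total instructions executed: 16

Answer: 16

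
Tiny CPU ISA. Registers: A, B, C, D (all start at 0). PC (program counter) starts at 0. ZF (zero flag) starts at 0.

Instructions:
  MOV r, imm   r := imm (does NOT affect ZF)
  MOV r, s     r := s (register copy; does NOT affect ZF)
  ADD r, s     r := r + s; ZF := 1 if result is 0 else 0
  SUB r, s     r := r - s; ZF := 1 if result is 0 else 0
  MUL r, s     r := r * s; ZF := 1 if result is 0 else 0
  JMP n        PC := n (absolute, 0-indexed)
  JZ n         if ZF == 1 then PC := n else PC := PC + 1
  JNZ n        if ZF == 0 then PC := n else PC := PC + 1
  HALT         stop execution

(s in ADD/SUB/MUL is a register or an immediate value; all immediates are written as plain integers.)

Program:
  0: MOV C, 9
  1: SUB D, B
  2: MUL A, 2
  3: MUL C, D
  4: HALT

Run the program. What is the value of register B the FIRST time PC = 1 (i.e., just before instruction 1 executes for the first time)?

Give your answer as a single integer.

Step 1: PC=0 exec 'MOV C, 9'. After: A=0 B=0 C=9 D=0 ZF=0 PC=1
First time PC=1: B=0

0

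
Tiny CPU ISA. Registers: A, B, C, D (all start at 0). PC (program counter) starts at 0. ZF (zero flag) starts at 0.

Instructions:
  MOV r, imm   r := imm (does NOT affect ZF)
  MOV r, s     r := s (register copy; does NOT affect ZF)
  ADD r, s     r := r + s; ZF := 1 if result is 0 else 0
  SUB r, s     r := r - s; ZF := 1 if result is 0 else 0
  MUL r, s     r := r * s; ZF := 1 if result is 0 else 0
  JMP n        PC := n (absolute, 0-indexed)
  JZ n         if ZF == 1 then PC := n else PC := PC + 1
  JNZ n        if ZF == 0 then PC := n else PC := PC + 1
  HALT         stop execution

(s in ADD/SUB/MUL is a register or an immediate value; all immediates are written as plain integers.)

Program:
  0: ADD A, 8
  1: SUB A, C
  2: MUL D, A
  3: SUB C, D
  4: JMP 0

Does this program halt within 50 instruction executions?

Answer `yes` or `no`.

Step 1: PC=0 exec 'ADD A, 8'. After: A=8 B=0 C=0 D=0 ZF=0 PC=1
Step 2: PC=1 exec 'SUB A, C'. After: A=8 B=0 C=0 D=0 ZF=0 PC=2
Step 3: PC=2 exec 'MUL D, A'. After: A=8 B=0 C=0 D=0 ZF=1 PC=3
Step 4: PC=3 exec 'SUB C, D'. After: A=8 B=0 C=0 D=0 ZF=1 PC=4
Step 5: PC=4 exec 'JMP 0'. After: A=8 B=0 C=0 D=0 ZF=1 PC=0
Step 6: PC=0 exec 'ADD A, 8'. After: A=16 B=0 C=0 D=0 ZF=0 PC=1
Step 7: PC=1 exec 'SUB A, C'. After: A=16 B=0 C=0 D=0 ZF=0 PC=2
Step 8: PC=2 exec 'MUL D, A'. After: A=16 B=0 C=0 D=0 ZF=1 PC=3
Step 9: PC=3 exec 'SUB C, D'. After: A=16 B=0 C=0 D=0 ZF=1 PC=4
Step 10: PC=4 exec 'JMP 0'. After: A=16 B=0 C=0 D=0 ZF=1 PC=0
Step 11: PC=0 exec 'ADD A, 8'. After: A=24 B=0 C=0 D=0 ZF=0 PC=1
Step 12: PC=1 exec 'SUB A, C'. After: A=24 B=0 C=0 D=0 ZF=0 PC=2
Step 13: PC=2 exec 'MUL D, A'. After: A=24 B=0 C=0 D=0 ZF=1 PC=3
Step 14: PC=3 exec 'SUB C, D'. After: A=24 B=0 C=0 D=0 ZF=1 PC=4
Step 15: PC=4 exec 'JMP 0'. After: A=24 B=0 C=0 D=0 ZF=1 PC=0
After 50 steps: not halted. PC revisits the same instructions with no path to HALT; will never halt.

Answer: no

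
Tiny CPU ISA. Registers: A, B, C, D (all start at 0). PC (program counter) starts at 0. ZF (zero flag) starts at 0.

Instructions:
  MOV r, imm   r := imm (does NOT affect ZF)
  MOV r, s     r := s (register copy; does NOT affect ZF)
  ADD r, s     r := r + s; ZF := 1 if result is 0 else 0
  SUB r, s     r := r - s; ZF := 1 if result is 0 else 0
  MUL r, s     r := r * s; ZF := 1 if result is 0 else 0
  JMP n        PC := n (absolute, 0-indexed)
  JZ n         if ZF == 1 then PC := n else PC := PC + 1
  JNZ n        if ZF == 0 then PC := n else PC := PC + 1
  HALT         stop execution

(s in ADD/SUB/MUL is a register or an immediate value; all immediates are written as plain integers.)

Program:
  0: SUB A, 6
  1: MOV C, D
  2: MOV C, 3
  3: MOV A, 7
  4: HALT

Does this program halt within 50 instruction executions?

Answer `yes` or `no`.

Step 1: PC=0 exec 'SUB A, 6'. After: A=-6 B=0 C=0 D=0 ZF=0 PC=1
Step 2: PC=1 exec 'MOV C, D'. After: A=-6 B=0 C=0 D=0 ZF=0 PC=2
Step 3: PC=2 exec 'MOV C, 3'. After: A=-6 B=0 C=3 D=0 ZF=0 PC=3
Step 4: PC=3 exec 'MOV A, 7'. After: A=7 B=0 C=3 D=0 ZF=0 PC=4
Step 5: PC=4 exec 'HALT'. After: A=7 B=0 C=3 D=0 ZF=0 PC=4 HALTED

Answer: yes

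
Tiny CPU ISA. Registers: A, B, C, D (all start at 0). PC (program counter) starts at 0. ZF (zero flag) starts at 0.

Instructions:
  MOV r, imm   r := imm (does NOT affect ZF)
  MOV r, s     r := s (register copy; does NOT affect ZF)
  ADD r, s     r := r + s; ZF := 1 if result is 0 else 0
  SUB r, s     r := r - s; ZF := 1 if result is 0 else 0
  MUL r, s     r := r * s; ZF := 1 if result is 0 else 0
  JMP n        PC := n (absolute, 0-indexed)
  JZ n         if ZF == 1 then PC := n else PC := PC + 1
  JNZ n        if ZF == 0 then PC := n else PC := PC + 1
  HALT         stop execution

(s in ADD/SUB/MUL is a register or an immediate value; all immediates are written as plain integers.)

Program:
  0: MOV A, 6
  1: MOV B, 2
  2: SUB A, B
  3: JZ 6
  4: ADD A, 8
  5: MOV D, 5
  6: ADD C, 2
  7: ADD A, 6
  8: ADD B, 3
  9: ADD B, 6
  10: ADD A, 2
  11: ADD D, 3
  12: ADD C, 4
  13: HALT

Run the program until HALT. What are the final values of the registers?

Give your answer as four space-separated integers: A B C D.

Answer: 20 11 6 8

Derivation:
Step 1: PC=0 exec 'MOV A, 6'. After: A=6 B=0 C=0 D=0 ZF=0 PC=1
Step 2: PC=1 exec 'MOV B, 2'. After: A=6 B=2 C=0 D=0 ZF=0 PC=2
Step 3: PC=2 exec 'SUB A, B'. After: A=4 B=2 C=0 D=0 ZF=0 PC=3
Step 4: PC=3 exec 'JZ 6'. After: A=4 B=2 C=0 D=0 ZF=0 PC=4
Step 5: PC=4 exec 'ADD A, 8'. After: A=12 B=2 C=0 D=0 ZF=0 PC=5
Step 6: PC=5 exec 'MOV D, 5'. After: A=12 B=2 C=0 D=5 ZF=0 PC=6
Step 7: PC=6 exec 'ADD C, 2'. After: A=12 B=2 C=2 D=5 ZF=0 PC=7
Step 8: PC=7 exec 'ADD A, 6'. After: A=18 B=2 C=2 D=5 ZF=0 PC=8
Step 9: PC=8 exec 'ADD B, 3'. After: A=18 B=5 C=2 D=5 ZF=0 PC=9
Step 10: PC=9 exec 'ADD B, 6'. After: A=18 B=11 C=2 D=5 ZF=0 PC=10
Step 11: PC=10 exec 'ADD A, 2'. After: A=20 B=11 C=2 D=5 ZF=0 PC=11
Step 12: PC=11 exec 'ADD D, 3'. After: A=20 B=11 C=2 D=8 ZF=0 PC=12
Step 13: PC=12 exec 'ADD C, 4'. After: A=20 B=11 C=6 D=8 ZF=0 PC=13
Step 14: PC=13 exec 'HALT'. After: A=20 B=11 C=6 D=8 ZF=0 PC=13 HALTED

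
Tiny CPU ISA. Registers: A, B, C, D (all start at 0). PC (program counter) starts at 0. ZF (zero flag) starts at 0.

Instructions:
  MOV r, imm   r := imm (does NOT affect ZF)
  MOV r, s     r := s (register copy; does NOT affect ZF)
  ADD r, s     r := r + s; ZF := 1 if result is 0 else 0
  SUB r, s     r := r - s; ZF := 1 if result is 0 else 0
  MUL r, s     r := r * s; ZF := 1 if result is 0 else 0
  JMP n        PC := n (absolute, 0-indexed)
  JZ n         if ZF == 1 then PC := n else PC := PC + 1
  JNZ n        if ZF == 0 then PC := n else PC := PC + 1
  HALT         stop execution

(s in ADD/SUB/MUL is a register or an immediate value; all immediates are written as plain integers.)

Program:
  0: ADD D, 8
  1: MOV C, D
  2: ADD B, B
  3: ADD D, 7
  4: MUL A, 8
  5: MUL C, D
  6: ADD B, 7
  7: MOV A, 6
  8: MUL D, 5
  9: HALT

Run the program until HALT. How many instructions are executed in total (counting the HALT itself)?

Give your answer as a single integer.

Answer: 10

Derivation:
Step 1: PC=0 exec 'ADD D, 8'. After: A=0 B=0 C=0 D=8 ZF=0 PC=1
Step 2: PC=1 exec 'MOV C, D'. After: A=0 B=0 C=8 D=8 ZF=0 PC=2
Step 3: PC=2 exec 'ADD B, B'. After: A=0 B=0 C=8 D=8 ZF=1 PC=3
Step 4: PC=3 exec 'ADD D, 7'. After: A=0 B=0 C=8 D=15 ZF=0 PC=4
Step 5: PC=4 exec 'MUL A, 8'. After: A=0 B=0 C=8 D=15 ZF=1 PC=5
Step 6: PC=5 exec 'MUL C, D'. After: A=0 B=0 C=120 D=15 ZF=0 PC=6
Step 7: PC=6 exec 'ADD B, 7'. After: A=0 B=7 C=120 D=15 ZF=0 PC=7
Step 8: PC=7 exec 'MOV A, 6'. After: A=6 B=7 C=120 D=15 ZF=0 PC=8
Step 9: PC=8 exec 'MUL D, 5'. After: A=6 B=7 C=120 D=75 ZF=0 PC=9
Step 10: PC=9 exec 'HALT'. After: A=6 B=7 C=120 D=75 ZF=0 PC=9 HALTED
Total instructions executed: 10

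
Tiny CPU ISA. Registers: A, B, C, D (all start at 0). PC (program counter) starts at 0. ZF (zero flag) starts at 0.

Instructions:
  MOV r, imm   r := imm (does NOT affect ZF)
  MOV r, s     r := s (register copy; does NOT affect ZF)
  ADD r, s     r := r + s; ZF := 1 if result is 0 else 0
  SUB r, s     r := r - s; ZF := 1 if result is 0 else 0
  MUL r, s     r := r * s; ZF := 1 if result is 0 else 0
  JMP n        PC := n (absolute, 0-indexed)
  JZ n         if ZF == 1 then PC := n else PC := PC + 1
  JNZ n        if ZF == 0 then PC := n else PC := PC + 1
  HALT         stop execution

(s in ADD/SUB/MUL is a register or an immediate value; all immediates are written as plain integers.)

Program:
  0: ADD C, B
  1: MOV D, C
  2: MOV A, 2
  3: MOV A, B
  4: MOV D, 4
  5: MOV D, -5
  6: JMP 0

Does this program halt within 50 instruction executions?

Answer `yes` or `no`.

Step 1: PC=0 exec 'ADD C, B'. After: A=0 B=0 C=0 D=0 ZF=1 PC=1
Step 2: PC=1 exec 'MOV D, C'. After: A=0 B=0 C=0 D=0 ZF=1 PC=2
Step 3: PC=2 exec 'MOV A, 2'. After: A=2 B=0 C=0 D=0 ZF=1 PC=3
Step 4: PC=3 exec 'MOV A, B'. After: A=0 B=0 C=0 D=0 ZF=1 PC=4
Step 5: PC=4 exec 'MOV D, 4'. After: A=0 B=0 C=0 D=4 ZF=1 PC=5
Step 6: PC=5 exec 'MOV D, -5'. After: A=0 B=0 C=0 D=-5 ZF=1 PC=6
Step 7: PC=6 exec 'JMP 0'. After: A=0 B=0 C=0 D=-5 ZF=1 PC=0
Step 8: PC=0 exec 'ADD C, B'. After: A=0 B=0 C=0 D=-5 ZF=1 PC=1
Step 9: PC=1 exec 'MOV D, C'. After: A=0 B=0 C=0 D=0 ZF=1 PC=2
State after step 9 equals state after step 2: the program is in a cycle of length 7 and will never halt.

Answer: no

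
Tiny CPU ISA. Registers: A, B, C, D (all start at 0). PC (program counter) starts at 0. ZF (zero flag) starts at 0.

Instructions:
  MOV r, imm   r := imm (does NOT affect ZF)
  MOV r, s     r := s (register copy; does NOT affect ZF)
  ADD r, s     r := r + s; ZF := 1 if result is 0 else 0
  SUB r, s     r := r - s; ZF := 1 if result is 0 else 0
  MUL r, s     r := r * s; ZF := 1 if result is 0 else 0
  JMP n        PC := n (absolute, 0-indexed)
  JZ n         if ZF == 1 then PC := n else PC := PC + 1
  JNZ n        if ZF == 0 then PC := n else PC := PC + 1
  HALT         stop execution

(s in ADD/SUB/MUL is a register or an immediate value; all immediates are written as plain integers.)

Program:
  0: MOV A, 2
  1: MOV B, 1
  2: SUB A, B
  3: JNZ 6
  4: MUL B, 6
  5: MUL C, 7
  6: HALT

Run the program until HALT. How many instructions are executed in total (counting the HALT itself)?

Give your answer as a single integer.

Answer: 5

Derivation:
Step 1: PC=0 exec 'MOV A, 2'. After: A=2 B=0 C=0 D=0 ZF=0 PC=1
Step 2: PC=1 exec 'MOV B, 1'. After: A=2 B=1 C=0 D=0 ZF=0 PC=2
Step 3: PC=2 exec 'SUB A, B'. After: A=1 B=1 C=0 D=0 ZF=0 PC=3
Step 4: PC=3 exec 'JNZ 6'. After: A=1 B=1 C=0 D=0 ZF=0 PC=6
Step 5: PC=6 exec 'HALT'. After: A=1 B=1 C=0 D=0 ZF=0 PC=6 HALTED
Total instructions executed: 5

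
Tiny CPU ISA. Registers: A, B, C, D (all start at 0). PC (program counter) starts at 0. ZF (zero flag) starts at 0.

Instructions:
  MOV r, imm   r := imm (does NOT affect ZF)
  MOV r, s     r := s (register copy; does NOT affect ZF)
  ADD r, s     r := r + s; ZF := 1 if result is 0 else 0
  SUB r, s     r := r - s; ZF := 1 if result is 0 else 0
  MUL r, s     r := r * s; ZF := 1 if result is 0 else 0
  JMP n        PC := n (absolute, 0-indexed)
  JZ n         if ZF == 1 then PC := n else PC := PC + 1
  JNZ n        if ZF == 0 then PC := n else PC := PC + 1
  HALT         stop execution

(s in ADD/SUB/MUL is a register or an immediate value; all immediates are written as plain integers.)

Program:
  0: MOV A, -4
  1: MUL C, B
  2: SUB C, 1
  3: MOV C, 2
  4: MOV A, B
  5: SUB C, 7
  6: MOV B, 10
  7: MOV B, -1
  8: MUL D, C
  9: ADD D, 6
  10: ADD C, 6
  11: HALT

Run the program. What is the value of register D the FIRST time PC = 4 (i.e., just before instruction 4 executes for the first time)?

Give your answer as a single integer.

Step 1: PC=0 exec 'MOV A, -4'. After: A=-4 B=0 C=0 D=0 ZF=0 PC=1
Step 2: PC=1 exec 'MUL C, B'. After: A=-4 B=0 C=0 D=0 ZF=1 PC=2
Step 3: PC=2 exec 'SUB C, 1'. After: A=-4 B=0 C=-1 D=0 ZF=0 PC=3
Step 4: PC=3 exec 'MOV C, 2'. After: A=-4 B=0 C=2 D=0 ZF=0 PC=4
First time PC=4: D=0

0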